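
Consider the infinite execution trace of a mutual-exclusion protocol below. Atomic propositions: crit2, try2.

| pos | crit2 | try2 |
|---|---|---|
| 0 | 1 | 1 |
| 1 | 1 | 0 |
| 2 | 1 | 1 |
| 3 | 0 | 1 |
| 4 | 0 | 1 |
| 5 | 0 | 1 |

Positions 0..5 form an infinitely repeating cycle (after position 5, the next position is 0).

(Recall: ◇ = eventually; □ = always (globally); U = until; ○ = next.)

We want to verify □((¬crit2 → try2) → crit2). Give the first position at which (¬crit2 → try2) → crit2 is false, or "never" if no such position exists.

3

Check (¬crit2 → try2) → crit2 at each position in order: 0 ✓, 1 ✓, 2 ✓.
At position 3 the labels are {try2}, so (¬crit2 → try2) → crit2 is false there. This is the first violation.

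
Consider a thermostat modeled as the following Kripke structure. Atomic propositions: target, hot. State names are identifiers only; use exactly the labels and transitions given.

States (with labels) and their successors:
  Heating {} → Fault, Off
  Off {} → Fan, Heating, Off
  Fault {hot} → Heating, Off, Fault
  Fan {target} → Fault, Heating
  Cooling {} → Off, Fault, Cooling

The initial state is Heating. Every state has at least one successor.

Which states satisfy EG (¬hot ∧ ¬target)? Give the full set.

States satisfying ¬hot ∧ ¬target: {Heating, Off, Cooling}.
States satisfying EG (¬hot ∧ ¬target): {Heating, Off, Cooling}.

{Heating, Off, Cooling}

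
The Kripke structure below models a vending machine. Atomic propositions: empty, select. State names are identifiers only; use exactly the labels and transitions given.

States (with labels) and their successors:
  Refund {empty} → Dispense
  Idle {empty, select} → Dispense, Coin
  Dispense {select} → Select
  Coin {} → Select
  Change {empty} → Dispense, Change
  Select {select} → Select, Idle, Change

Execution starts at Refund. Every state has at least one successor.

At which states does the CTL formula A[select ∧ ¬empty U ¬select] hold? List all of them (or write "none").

States satisfying select ∧ ¬empty: {Dispense, Select}.
States satisfying ¬select: {Refund, Coin, Change}.
States satisfying A[select ∧ ¬empty U ¬select]: {Refund, Coin, Change}.

{Refund, Coin, Change}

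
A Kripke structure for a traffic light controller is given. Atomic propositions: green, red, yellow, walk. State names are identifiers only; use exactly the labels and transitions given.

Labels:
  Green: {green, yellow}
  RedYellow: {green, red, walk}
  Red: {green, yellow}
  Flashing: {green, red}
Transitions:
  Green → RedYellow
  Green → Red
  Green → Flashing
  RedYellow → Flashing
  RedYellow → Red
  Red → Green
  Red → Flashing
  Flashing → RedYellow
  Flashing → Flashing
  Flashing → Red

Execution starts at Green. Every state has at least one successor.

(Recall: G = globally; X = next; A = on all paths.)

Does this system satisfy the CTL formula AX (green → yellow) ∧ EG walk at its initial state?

States satisfying green → yellow: {Green, Red}.
States satisfying AX (green → yellow): ∅.
States satisfying walk: {RedYellow}.
States satisfying EG walk: ∅.
States satisfying AX (green → yellow) ∧ EG walk: ∅.
Green ∉ Sat(AX (green → yellow) ∧ EG walk).

Violated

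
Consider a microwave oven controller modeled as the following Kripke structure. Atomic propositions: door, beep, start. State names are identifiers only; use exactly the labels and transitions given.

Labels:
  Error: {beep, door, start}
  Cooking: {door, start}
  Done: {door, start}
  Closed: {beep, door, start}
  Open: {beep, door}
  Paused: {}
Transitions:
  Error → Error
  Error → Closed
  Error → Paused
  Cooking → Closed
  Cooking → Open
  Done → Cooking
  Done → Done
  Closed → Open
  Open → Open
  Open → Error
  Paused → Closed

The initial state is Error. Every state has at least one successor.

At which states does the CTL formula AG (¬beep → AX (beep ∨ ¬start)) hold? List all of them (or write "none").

{Error, Cooking, Closed, Open, Paused}

States satisfying ¬beep → AX (beep ∨ ¬start): {Error, Cooking, Closed, Open, Paused}.
States satisfying AG (¬beep → AX (beep ∨ ¬start)): {Error, Cooking, Closed, Open, Paused}.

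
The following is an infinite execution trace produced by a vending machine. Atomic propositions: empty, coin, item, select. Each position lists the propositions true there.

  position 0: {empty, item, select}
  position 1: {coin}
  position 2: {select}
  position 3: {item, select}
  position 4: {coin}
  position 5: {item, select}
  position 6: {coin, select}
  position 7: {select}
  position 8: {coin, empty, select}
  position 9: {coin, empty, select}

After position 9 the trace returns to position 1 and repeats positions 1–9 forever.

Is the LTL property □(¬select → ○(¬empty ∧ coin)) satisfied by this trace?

Violated

¬select → ○(¬empty ∧ coin) must hold at every position from 0 onward. It fails at position 1, so □(¬select → ○(¬empty ∧ coin)) is false.
Positions where ¬select holds: 1, 4.
Check ○(¬empty ∧ coin) at each: 1→fails, 4→fails.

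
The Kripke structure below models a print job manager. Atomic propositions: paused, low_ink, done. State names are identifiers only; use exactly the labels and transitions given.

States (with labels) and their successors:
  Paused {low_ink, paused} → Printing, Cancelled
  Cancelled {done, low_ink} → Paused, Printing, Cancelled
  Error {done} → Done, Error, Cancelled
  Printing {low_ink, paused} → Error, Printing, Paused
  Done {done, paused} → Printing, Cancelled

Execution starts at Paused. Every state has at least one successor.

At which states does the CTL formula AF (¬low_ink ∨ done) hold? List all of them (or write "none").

States satisfying ¬low_ink ∨ done: {Cancelled, Error, Done}.
States satisfying AF (¬low_ink ∨ done): {Cancelled, Error, Done}.

{Cancelled, Error, Done}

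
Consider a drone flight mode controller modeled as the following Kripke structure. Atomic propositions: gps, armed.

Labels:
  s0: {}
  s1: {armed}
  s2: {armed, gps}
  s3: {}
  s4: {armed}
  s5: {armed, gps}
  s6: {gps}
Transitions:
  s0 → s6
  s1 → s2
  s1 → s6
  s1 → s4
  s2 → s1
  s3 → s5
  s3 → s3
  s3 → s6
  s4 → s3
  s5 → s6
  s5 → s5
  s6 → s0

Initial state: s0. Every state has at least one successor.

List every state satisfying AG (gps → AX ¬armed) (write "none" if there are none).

States satisfying gps → AX ¬armed: {s0, s1, s3, s4, s6}.
States satisfying AG (gps → AX ¬armed): {s0, s6}.

{s0, s6}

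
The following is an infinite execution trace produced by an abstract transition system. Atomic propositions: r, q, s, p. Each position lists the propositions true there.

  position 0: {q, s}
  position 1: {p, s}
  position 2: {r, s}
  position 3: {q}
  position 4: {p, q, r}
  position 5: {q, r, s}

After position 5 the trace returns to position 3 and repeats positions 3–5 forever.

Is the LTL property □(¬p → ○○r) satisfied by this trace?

Satisfied

¬p → ○○r holds at every position 0..5, and those are all positions ever visited, so □(¬p → ○○r) holds.
Positions where ¬p holds: 0, 2, 3, 5.
Check ○○r at each: 0→ok, 2→ok, 3→ok, 5→ok.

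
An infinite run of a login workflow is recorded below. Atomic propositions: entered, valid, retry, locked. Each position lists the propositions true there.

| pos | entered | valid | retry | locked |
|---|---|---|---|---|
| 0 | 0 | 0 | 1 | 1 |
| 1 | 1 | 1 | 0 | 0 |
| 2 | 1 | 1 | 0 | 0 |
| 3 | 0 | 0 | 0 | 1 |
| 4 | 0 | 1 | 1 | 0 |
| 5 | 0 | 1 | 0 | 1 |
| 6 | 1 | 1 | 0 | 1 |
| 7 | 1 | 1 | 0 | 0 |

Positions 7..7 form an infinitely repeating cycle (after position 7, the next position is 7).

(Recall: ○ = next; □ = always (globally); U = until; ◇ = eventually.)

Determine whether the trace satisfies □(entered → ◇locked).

Violated

entered → ◇locked must hold at every position from 0 onward. It fails at position 7, so □(entered → ◇locked) is false.
Positions where entered holds: 1, 2, 6, 7.
Check ◇locked at each: 1→ok, 2→ok, 6→ok, 7→fails.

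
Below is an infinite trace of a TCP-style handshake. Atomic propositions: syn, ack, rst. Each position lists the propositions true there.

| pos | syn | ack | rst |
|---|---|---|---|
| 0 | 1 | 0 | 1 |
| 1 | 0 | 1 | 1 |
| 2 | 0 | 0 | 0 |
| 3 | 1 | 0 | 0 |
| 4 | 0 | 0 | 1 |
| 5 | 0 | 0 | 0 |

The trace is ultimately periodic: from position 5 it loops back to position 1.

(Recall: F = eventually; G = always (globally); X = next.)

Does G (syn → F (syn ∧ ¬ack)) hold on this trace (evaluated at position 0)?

syn → F (syn ∧ ¬ack) holds at every position 0..5, and those are all positions ever visited, so G (syn → F (syn ∧ ¬ack)) holds.
Positions where syn holds: 0, 3.
Check F (syn ∧ ¬ack) at each: 0→ok, 3→ok.

Satisfied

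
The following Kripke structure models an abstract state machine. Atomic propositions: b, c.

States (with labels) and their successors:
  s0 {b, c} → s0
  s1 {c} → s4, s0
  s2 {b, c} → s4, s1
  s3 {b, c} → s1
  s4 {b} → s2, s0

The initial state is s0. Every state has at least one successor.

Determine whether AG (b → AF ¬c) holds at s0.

States satisfying b → AF ¬c: {s1, s4}.
States satisfying AG (b → AF ¬c): ∅.
s0 is reachable from s0 and violates b → AF ¬c, so AG fails at s0.
s0 ∉ Sat(AG (b → AF ¬c)).

Does not hold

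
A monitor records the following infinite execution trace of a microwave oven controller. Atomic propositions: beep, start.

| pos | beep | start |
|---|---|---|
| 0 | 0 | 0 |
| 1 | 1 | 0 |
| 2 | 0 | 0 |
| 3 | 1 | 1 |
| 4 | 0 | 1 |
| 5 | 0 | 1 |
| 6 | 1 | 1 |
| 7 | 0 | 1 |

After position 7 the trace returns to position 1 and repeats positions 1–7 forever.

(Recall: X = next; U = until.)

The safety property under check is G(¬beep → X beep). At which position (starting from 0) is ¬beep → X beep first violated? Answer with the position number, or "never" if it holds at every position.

4

Check ¬beep → X beep at each position in order: 0 ✓, 1 ✓, 2 ✓, 3 ✓.
At position 4 the labels are {start} and the next position 5 has {start}, so ¬beep → X beep is false there. This is the first violation.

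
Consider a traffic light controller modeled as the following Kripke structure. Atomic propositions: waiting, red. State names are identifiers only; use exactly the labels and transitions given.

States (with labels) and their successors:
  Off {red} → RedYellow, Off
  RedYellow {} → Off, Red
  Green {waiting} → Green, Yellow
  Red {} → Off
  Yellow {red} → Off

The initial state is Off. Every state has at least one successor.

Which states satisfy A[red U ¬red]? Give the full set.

{RedYellow, Green, Red}

States satisfying red: {Off, Yellow}.
States satisfying ¬red: {RedYellow, Green, Red}.
States satisfying A[red U ¬red]: {RedYellow, Green, Red}.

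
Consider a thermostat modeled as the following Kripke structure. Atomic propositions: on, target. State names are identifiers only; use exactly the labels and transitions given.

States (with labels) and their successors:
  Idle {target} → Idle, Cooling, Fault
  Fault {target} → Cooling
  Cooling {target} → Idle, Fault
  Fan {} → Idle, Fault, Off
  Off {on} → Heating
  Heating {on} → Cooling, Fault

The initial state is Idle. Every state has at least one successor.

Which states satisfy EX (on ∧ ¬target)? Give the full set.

{Fan, Off}

States satisfying on ∧ ¬target: {Off, Heating}.
States satisfying EX (on ∧ ¬target): {Fan, Off}.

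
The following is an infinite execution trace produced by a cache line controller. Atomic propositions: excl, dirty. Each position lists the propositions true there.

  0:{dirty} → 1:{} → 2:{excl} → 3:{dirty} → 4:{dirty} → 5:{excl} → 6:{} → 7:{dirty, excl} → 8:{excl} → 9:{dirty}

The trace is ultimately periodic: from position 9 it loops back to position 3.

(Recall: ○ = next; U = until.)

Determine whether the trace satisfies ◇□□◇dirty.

Yes

□□◇dirty holds at position 0, which is reachable from 0, so ◇□□◇dirty holds.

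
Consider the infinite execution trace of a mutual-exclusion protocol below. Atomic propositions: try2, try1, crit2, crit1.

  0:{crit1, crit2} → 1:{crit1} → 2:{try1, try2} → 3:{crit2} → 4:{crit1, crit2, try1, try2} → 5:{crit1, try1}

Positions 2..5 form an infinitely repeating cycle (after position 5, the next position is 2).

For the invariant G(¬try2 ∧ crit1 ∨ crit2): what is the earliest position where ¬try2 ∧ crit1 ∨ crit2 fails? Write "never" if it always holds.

2

Check ¬try2 ∧ crit1 ∨ crit2 at each position in order: 0 ✓, 1 ✓.
At position 2 the labels are {try1, try2}, so ¬try2 ∧ crit1 ∨ crit2 is false there. This is the first violation.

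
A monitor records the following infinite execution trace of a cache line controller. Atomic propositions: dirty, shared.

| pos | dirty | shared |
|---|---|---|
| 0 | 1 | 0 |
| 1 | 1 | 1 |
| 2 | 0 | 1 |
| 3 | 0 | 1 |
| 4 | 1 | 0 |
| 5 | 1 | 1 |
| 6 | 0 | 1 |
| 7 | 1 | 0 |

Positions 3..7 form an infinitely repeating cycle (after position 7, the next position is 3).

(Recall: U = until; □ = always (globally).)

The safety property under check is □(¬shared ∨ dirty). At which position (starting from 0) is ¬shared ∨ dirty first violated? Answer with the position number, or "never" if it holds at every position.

2

Check ¬shared ∨ dirty at each position in order: 0 ✓, 1 ✓.
At position 2 the labels are {shared}, so ¬shared ∨ dirty is false there. This is the first violation.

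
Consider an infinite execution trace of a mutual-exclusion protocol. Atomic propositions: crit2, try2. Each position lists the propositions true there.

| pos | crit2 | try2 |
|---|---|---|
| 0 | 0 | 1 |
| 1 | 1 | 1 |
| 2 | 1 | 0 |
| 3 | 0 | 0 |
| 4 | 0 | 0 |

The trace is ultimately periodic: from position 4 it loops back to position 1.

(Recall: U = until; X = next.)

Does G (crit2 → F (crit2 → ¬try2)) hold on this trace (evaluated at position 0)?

Yes

crit2 → F (crit2 → ¬try2) holds at every position 0..4, and those are all positions ever visited, so G (crit2 → F (crit2 → ¬try2)) holds.
Positions where crit2 holds: 1, 2.
Check F (crit2 → ¬try2) at each: 1→ok, 2→ok.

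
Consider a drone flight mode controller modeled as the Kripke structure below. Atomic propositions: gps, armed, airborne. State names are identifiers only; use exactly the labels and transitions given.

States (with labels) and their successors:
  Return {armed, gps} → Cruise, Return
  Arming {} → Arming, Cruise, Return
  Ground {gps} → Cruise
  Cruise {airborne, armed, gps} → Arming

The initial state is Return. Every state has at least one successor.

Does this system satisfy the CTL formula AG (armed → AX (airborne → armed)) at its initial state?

Holds

States satisfying armed → AX (airborne → armed): {Return, Arming, Ground, Cruise}.
States satisfying AG (armed → AX (airborne → armed)): {Return, Arming, Ground, Cruise}.
Every state reachable from Return satisfies armed → AX (airborne → armed).
Return ∈ Sat(AG (armed → AX (airborne → armed))).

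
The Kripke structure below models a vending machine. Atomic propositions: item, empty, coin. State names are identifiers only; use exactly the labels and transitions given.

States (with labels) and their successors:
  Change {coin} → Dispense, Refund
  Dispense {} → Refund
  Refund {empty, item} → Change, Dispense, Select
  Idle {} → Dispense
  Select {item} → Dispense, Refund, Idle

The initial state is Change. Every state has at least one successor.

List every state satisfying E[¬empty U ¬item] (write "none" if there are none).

States satisfying ¬empty: {Change, Dispense, Idle, Select}.
States satisfying ¬item: {Change, Dispense, Idle}.
States satisfying E[¬empty U ¬item]: {Change, Dispense, Idle, Select}.

{Change, Dispense, Idle, Select}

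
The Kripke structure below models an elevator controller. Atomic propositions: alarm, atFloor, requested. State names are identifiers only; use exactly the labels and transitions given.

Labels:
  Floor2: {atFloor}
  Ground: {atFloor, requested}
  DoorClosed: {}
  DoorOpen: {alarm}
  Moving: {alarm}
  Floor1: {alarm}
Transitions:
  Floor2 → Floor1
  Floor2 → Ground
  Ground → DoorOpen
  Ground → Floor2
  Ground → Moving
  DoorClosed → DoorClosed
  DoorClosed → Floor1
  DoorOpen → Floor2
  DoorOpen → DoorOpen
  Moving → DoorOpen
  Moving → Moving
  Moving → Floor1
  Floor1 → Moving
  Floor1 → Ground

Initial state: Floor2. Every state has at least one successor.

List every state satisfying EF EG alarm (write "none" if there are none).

States satisfying EG alarm: {DoorOpen, Moving, Floor1}.
States satisfying EF EG alarm: {Floor2, Ground, DoorClosed, DoorOpen, Moving, Floor1}.

{Floor2, Ground, DoorClosed, DoorOpen, Moving, Floor1}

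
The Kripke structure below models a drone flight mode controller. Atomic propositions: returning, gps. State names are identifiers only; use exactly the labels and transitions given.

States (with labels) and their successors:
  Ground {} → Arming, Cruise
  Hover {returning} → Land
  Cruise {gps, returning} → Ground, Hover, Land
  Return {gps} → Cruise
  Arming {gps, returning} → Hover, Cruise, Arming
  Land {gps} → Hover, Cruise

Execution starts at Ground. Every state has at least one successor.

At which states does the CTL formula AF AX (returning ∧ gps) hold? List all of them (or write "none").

{Ground, Return}

States satisfying AX (returning ∧ gps): {Ground, Return}.
States satisfying AF AX (returning ∧ gps): {Ground, Return}.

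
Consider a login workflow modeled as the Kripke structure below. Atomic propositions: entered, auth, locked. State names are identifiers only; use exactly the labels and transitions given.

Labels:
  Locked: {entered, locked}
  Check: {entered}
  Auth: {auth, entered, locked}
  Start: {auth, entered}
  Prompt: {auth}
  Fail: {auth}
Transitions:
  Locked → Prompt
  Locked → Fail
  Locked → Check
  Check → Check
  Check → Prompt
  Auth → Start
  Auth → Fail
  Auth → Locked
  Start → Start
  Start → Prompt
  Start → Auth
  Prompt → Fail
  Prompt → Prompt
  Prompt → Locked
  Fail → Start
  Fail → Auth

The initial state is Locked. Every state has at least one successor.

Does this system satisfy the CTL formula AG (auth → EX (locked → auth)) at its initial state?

States satisfying auth → EX (locked → auth): {Locked, Check, Auth, Start, Prompt, Fail}.
States satisfying AG (auth → EX (locked → auth)): {Locked, Check, Auth, Start, Prompt, Fail}.
Every state reachable from Locked satisfies auth → EX (locked → auth).
Locked ∈ Sat(AG (auth → EX (locked → auth))).

Holds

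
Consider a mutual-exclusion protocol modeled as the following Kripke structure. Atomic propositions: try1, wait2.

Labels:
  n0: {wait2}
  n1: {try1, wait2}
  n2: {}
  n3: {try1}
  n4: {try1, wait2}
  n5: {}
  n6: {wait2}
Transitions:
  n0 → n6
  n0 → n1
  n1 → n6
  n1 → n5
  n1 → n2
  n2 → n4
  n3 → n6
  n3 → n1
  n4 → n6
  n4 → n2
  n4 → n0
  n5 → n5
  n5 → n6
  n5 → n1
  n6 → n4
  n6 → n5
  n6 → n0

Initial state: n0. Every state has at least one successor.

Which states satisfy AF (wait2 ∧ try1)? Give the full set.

{n1, n2, n4}

States satisfying wait2 ∧ try1: {n1, n4}.
States satisfying AF (wait2 ∧ try1): {n1, n2, n4}.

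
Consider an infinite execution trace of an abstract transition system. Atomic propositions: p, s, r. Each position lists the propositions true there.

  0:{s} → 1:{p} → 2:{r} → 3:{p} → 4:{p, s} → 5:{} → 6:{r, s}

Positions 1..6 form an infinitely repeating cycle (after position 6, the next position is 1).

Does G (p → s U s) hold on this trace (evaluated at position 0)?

No

p → s U s must hold at every position from 0 onward. It fails at position 1, so G (p → s U s) is false.
Positions where p holds: 1, 3, 4.
Check s U s at each: 1→fails, 3→fails, 4→ok.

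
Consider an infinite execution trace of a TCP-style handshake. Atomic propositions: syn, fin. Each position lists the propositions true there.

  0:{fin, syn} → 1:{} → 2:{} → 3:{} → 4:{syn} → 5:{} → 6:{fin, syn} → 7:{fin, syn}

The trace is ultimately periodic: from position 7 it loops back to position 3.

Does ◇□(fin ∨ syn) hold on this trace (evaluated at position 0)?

□(fin ∨ syn) is false at every position 0..7, so it never becomes true and ◇□(fin ∨ syn) fails.

Violated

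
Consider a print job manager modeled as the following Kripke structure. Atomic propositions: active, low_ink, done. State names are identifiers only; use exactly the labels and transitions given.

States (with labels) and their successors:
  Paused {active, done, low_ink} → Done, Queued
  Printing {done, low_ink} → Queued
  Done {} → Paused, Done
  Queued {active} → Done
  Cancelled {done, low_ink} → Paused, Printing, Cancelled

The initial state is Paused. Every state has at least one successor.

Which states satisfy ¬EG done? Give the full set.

States satisfying done: {Paused, Printing, Cancelled}.
States satisfying EG done: {Cancelled}.
States satisfying ¬EG done: {Paused, Printing, Done, Queued}.

{Paused, Printing, Done, Queued}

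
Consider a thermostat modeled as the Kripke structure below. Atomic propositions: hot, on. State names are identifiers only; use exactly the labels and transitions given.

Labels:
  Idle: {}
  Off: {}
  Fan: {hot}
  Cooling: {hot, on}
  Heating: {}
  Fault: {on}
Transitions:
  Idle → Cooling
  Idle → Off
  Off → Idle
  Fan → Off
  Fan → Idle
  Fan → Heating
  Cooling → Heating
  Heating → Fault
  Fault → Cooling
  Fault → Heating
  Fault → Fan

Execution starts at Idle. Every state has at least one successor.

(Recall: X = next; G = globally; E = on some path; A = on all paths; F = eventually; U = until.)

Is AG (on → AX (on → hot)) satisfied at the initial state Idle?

Satisfied

States satisfying on → AX (on → hot): {Idle, Off, Fan, Cooling, Heating, Fault}.
States satisfying AG (on → AX (on → hot)): {Idle, Off, Fan, Cooling, Heating, Fault}.
Every state reachable from Idle satisfies on → AX (on → hot).
Idle ∈ Sat(AG (on → AX (on → hot))).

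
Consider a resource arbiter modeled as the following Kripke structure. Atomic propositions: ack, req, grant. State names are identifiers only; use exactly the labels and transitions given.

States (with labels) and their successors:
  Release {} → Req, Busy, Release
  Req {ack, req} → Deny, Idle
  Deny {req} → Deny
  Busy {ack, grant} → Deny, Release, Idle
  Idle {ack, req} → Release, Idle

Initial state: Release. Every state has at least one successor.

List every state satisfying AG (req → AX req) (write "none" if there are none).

{Deny}

States satisfying req → AX req: {Release, Req, Deny, Busy}.
States satisfying AG (req → AX req): {Deny}.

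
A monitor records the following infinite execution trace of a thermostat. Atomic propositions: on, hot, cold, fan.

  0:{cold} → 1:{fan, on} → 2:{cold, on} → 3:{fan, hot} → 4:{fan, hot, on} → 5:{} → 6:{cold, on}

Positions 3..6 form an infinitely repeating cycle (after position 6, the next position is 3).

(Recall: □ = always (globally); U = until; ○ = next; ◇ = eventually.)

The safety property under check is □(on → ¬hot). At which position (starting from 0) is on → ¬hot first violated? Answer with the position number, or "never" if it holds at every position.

Check on → ¬hot at each position in order: 0 ✓, 1 ✓, 2 ✓, 3 ✓.
At position 4 the labels are {fan, hot, on}, so on → ¬hot is false there. This is the first violation.

4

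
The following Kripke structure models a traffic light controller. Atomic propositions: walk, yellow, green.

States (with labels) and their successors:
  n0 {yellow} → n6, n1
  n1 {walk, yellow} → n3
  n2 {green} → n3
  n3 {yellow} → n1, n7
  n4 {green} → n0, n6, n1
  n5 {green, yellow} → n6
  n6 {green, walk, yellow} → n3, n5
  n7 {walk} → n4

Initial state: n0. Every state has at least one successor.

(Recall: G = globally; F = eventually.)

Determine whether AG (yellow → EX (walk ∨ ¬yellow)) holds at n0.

States satisfying yellow → EX (walk ∨ ¬yellow): {n0, n2, n3, n4, n5, n7}.
States satisfying AG (yellow → EX (walk ∨ ¬yellow)): ∅.
n1 is reachable from n0 and violates yellow → EX (walk ∨ ¬yellow), so AG fails at n0.
n0 ∉ Sat(AG (yellow → EX (walk ∨ ¬yellow))).

No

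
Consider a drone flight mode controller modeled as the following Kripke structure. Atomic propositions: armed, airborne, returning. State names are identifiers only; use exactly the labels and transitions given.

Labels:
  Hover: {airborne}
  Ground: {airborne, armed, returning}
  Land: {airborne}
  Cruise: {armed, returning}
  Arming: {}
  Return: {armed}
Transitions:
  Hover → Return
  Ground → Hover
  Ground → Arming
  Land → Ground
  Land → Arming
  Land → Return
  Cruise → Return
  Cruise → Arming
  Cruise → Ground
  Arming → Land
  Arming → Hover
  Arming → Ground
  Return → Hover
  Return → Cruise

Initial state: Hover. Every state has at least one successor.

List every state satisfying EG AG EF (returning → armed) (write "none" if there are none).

States satisfying AG EF (returning → armed): {Hover, Ground, Land, Cruise, Arming, Return}.
States satisfying EG AG EF (returning → armed): {Hover, Ground, Land, Cruise, Arming, Return}.

{Hover, Ground, Land, Cruise, Arming, Return}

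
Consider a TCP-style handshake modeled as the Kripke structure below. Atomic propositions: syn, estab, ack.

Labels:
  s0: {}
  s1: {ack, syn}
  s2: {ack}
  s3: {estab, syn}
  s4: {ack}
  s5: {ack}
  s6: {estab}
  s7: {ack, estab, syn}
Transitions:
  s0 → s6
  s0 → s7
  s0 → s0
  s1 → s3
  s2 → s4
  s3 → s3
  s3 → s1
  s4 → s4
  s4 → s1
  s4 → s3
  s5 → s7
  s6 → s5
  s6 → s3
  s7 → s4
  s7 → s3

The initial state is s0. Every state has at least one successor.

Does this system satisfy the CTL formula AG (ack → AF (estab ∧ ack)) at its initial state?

No

States satisfying ack → AF (estab ∧ ack): {s0, s3, s5, s6, s7}.
States satisfying AG (ack → AF (estab ∧ ack)): ∅.
s1 is reachable from s0 and violates ack → AF (estab ∧ ack), so AG fails at s0.
s0 ∉ Sat(AG (ack → AF (estab ∧ ack))).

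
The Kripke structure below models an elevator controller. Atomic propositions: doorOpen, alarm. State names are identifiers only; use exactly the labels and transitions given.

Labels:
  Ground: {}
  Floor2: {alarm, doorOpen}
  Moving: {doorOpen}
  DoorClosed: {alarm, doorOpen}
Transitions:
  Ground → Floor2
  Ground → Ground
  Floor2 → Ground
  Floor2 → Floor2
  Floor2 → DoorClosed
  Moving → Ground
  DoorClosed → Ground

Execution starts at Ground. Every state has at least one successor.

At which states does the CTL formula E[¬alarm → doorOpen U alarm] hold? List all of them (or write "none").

{Floor2, DoorClosed}

States satisfying ¬alarm → doorOpen: {Floor2, Moving, DoorClosed}.
States satisfying alarm: {Floor2, DoorClosed}.
States satisfying E[¬alarm → doorOpen U alarm]: {Floor2, DoorClosed}.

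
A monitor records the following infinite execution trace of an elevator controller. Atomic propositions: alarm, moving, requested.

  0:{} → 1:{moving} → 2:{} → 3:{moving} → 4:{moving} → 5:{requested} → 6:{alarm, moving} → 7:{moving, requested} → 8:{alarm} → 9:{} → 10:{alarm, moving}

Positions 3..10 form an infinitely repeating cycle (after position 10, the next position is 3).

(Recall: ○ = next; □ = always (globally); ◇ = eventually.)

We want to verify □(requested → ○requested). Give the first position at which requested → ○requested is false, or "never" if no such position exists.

5

Check requested → ○requested at each position in order: 0 ✓, 1 ✓, 2 ✓, 3 ✓, 4 ✓.
At position 5 the labels are {requested} and the next position 6 has {alarm, moving}, so requested → ○requested is false there. This is the first violation.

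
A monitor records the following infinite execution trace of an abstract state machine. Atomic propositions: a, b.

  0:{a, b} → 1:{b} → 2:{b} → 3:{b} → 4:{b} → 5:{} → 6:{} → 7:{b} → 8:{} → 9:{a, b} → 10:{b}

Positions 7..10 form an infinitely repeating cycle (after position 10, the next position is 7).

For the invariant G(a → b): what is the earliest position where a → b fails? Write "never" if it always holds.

a → b holds at every position 0..10, and those are all the positions the trace ever visits, so the invariant G(a → b) is never violated.

never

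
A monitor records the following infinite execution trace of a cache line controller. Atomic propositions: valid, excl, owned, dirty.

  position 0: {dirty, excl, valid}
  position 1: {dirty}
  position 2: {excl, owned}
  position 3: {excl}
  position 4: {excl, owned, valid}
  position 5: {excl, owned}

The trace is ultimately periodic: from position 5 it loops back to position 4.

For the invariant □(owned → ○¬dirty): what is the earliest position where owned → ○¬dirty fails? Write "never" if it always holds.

never

owned → ○¬dirty holds at every position 0..5, and those are all the positions the trace ever visits, so the invariant □(owned → ○¬dirty) is never violated.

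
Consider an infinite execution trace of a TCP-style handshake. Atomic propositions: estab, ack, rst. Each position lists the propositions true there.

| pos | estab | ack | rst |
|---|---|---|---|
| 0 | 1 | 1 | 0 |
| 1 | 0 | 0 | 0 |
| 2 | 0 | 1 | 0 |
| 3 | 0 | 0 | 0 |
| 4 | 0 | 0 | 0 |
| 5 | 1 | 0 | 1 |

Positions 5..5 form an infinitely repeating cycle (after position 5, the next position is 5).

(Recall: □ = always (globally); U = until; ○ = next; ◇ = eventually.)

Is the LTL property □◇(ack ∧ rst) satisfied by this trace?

Violated

◇(ack ∧ rst) must hold at every position from 0 onward. It fails at position 0, so □◇(ack ∧ rst) is false.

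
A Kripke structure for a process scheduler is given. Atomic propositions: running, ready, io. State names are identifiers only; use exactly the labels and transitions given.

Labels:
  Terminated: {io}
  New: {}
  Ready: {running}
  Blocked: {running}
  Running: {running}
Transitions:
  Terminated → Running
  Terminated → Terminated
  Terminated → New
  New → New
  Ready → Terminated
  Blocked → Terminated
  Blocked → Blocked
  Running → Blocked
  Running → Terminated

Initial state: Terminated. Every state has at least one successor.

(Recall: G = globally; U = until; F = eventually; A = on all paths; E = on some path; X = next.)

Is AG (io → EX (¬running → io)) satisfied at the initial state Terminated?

Holds

States satisfying io → EX (¬running → io): {Terminated, New, Ready, Blocked, Running}.
States satisfying AG (io → EX (¬running → io)): {Terminated, New, Ready, Blocked, Running}.
Every state reachable from Terminated satisfies io → EX (¬running → io).
Terminated ∈ Sat(AG (io → EX (¬running → io))).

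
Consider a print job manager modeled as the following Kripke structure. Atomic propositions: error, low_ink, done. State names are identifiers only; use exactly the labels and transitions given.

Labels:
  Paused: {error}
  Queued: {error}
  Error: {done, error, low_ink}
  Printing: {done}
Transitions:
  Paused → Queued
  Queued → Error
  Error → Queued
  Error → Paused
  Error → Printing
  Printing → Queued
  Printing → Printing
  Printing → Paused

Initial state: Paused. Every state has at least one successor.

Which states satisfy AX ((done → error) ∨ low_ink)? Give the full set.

States satisfying (done → error) ∨ low_ink: {Paused, Queued, Error}.
States satisfying AX ((done → error) ∨ low_ink): {Paused, Queued}.

{Paused, Queued}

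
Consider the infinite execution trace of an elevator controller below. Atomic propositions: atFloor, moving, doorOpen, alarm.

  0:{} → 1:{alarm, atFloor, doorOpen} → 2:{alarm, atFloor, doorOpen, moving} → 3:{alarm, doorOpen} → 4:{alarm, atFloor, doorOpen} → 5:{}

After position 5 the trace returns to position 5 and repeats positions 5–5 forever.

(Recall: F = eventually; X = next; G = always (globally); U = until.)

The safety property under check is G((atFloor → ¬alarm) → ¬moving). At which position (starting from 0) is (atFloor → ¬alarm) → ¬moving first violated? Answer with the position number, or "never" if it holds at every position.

never

(atFloor → ¬alarm) → ¬moving holds at every position 0..5, and those are all the positions the trace ever visits, so the invariant G((atFloor → ¬alarm) → ¬moving) is never violated.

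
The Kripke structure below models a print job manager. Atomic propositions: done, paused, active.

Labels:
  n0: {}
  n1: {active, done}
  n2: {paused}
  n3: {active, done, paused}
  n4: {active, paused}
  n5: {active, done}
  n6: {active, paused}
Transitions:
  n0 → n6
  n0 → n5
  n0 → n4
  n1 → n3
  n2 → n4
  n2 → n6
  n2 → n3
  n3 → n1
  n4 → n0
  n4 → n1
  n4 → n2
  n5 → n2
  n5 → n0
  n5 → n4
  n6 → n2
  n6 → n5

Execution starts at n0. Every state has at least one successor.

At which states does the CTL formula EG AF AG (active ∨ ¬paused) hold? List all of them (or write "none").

{n1, n3}

States satisfying AF AG (active ∨ ¬paused): {n1, n3}.
States satisfying EG AF AG (active ∨ ¬paused): {n1, n3}.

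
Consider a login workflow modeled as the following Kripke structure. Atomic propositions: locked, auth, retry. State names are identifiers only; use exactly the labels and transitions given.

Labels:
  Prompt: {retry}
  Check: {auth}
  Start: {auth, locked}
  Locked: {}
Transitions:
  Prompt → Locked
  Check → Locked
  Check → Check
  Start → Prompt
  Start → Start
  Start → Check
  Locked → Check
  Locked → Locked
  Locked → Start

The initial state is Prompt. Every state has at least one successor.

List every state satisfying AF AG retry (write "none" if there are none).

States satisfying AG retry: ∅.
States satisfying AF AG retry: ∅.

none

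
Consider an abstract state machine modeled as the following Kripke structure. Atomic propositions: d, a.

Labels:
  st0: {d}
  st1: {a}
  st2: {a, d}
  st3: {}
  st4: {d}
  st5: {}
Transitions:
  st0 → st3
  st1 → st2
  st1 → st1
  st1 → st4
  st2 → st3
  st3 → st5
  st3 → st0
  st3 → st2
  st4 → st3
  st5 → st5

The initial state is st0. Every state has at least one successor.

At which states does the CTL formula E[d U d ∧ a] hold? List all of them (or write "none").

{st2}

States satisfying d: {st0, st2, st4}.
States satisfying d ∧ a: {st2}.
States satisfying E[d U d ∧ a]: {st2}.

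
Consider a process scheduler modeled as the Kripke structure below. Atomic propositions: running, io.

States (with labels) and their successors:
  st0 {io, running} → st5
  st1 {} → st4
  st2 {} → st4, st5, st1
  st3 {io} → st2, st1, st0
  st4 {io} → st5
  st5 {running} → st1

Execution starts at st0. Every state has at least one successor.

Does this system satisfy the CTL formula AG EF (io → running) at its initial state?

States satisfying EF (io → running): {st0, st1, st2, st3, st4, st5}.
States satisfying AG EF (io → running): {st0, st1, st2, st3, st4, st5}.
Every state reachable from st0 satisfies EF (io → running).
st0 ∈ Sat(AG EF (io → running)).

Yes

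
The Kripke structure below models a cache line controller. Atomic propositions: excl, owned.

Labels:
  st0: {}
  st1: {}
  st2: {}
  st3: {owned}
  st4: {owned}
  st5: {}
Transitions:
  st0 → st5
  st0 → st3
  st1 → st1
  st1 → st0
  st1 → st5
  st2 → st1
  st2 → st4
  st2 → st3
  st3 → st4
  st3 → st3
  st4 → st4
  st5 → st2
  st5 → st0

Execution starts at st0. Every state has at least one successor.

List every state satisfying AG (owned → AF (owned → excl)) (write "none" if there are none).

States satisfying owned → AF (owned → excl): {st0, st1, st2, st5}.
States satisfying AG (owned → AF (owned → excl)): ∅.

none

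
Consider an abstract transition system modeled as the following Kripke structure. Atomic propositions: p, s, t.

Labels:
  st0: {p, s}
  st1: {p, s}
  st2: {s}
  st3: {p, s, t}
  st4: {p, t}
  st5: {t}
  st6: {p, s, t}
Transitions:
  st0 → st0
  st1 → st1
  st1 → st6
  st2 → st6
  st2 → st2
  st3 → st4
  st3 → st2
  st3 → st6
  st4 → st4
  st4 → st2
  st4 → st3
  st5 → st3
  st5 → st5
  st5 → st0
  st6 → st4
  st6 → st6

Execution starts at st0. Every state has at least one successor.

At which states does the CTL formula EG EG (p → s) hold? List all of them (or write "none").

{st0, st1, st2, st3, st5, st6}

States satisfying EG (p → s): {st0, st1, st2, st3, st5, st6}.
States satisfying EG EG (p → s): {st0, st1, st2, st3, st5, st6}.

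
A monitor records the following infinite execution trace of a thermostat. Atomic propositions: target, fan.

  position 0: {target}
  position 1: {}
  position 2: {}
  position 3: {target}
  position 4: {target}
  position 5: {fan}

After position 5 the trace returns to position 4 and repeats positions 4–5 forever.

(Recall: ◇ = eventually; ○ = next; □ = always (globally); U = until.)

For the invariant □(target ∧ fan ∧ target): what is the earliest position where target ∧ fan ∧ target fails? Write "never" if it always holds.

At position 0 the labels are {target}, so target ∧ fan ∧ target is false there. This is the first violation.

0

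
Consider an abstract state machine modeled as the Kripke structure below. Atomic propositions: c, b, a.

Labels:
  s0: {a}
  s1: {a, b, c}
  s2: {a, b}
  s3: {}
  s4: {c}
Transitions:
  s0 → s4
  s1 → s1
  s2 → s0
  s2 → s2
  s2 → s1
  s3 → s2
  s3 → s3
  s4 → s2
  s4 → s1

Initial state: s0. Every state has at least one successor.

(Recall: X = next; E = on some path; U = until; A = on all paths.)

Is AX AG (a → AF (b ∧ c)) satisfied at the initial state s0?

States satisfying AG (a → AF (b ∧ c)): {s1}.
States satisfying AX AG (a → AF (b ∧ c)): {s1}.
s0 ∉ Sat(AX AG (a → AF (b ∧ c))).

Violated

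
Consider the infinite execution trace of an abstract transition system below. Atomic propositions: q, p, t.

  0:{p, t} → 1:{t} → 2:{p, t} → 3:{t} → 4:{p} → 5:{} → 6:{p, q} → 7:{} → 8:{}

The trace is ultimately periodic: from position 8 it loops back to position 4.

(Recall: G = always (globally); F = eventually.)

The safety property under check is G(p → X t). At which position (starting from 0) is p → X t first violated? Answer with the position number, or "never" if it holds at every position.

4

Check p → X t at each position in order: 0 ✓, 1 ✓, 2 ✓, 3 ✓.
At position 4 the labels are {p} and the next position 5 has {}, so p → X t is false there. This is the first violation.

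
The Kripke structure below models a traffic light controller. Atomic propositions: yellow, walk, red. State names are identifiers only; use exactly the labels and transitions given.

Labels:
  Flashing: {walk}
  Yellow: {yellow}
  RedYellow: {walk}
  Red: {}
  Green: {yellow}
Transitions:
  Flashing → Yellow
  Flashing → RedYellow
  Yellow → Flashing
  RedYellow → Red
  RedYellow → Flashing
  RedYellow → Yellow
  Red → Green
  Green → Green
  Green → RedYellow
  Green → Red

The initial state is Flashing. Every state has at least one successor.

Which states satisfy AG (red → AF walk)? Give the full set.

{Flashing, Yellow, RedYellow, Red, Green}

States satisfying red → AF walk: {Flashing, Yellow, RedYellow, Red, Green}.
States satisfying AG (red → AF walk): {Flashing, Yellow, RedYellow, Red, Green}.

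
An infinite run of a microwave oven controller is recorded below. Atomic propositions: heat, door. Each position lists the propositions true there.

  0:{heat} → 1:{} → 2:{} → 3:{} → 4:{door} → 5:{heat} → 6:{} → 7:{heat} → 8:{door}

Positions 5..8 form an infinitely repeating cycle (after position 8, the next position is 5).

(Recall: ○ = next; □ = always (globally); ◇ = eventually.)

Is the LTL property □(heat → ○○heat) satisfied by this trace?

heat → ○○heat must hold at every position from 0 onward. It fails at position 0, so □(heat → ○○heat) is false.
Positions where heat holds: 0, 5, 7.
Check ○○heat at each: 0→fails, 5→ok, 7→ok.

Does not hold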